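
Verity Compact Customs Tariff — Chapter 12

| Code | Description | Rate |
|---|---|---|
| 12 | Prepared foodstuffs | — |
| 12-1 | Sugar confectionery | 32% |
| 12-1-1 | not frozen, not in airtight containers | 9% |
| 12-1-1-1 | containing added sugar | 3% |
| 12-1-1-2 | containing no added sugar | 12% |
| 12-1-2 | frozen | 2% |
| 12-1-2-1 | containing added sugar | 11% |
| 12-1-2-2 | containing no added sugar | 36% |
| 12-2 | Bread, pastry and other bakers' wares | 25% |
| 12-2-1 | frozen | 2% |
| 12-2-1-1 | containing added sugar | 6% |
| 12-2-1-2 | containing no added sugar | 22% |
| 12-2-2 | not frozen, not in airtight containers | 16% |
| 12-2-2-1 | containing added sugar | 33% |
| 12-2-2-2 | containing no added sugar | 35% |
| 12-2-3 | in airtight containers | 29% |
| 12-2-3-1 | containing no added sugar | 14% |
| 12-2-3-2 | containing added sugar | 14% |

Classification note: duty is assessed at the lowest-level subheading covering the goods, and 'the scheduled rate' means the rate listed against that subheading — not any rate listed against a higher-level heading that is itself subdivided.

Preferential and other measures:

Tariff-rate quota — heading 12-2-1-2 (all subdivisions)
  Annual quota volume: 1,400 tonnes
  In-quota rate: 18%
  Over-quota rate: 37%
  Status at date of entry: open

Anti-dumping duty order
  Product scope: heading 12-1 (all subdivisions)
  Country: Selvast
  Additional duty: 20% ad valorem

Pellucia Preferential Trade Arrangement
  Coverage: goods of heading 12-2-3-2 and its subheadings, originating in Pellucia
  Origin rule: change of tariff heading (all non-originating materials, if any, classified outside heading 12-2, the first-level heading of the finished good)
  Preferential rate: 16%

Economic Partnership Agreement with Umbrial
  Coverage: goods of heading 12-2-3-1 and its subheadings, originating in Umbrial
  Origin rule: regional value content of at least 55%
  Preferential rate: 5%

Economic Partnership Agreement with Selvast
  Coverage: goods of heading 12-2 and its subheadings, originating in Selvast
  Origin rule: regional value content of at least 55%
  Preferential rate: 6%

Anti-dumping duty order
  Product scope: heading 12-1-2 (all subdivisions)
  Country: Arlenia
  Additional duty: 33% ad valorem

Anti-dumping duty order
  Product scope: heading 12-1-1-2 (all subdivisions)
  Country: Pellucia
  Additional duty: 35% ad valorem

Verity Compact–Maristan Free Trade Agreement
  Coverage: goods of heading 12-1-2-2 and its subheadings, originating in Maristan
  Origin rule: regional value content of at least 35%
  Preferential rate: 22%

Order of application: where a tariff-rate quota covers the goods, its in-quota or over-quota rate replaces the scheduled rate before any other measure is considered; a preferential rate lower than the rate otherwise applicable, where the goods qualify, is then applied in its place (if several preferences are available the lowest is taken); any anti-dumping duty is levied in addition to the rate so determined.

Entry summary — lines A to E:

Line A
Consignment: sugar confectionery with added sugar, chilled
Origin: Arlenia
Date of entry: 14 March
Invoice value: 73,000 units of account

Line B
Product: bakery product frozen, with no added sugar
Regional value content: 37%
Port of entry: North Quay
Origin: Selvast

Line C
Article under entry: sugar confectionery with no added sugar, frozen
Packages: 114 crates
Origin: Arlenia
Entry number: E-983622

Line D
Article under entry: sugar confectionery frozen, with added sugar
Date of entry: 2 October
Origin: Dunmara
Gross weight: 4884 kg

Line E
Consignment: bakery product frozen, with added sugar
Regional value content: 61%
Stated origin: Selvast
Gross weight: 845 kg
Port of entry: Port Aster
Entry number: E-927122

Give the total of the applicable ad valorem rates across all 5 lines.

Line A: sugar confectionery → 12-1; chilled → 12-1-1; with added sugar → 12-1-1-1. Scheduled 3%. No special measure applies. → 3%.
Line B: bakery product → 12-2; frozen → 12-2-1; with no added sugar → 12-2-1-2. Scheduled 22%. quota on 12-2-1-2 open → in-quota 18%; Selvast agreement on 12-2: RVC < 55%. → 18%.
Line C: sugar confectionery → 12-1; frozen → 12-1-2; with no added sugar → 12-1-2-2. Scheduled 36%. anti-dumping (Arlenia, 12-1-2): +33%; total 36% + 33% = 69%. → 69%.
Line D: sugar confectionery → 12-1; frozen → 12-1-2; with added sugar → 12-1-2-1. Scheduled 11%. No special measure applies. → 11%.
Line E: bakery product → 12-2; frozen → 12-2-1; with added sugar → 12-2-1-1. Scheduled 6%. Selvast agreement on 12-2: RVC ≥ 55% → 6% available; preference 6% not lower than 6% → no reduction. → 6%.
Sum: 3% + 18% + 69% + 11% + 6% = 107%.

107%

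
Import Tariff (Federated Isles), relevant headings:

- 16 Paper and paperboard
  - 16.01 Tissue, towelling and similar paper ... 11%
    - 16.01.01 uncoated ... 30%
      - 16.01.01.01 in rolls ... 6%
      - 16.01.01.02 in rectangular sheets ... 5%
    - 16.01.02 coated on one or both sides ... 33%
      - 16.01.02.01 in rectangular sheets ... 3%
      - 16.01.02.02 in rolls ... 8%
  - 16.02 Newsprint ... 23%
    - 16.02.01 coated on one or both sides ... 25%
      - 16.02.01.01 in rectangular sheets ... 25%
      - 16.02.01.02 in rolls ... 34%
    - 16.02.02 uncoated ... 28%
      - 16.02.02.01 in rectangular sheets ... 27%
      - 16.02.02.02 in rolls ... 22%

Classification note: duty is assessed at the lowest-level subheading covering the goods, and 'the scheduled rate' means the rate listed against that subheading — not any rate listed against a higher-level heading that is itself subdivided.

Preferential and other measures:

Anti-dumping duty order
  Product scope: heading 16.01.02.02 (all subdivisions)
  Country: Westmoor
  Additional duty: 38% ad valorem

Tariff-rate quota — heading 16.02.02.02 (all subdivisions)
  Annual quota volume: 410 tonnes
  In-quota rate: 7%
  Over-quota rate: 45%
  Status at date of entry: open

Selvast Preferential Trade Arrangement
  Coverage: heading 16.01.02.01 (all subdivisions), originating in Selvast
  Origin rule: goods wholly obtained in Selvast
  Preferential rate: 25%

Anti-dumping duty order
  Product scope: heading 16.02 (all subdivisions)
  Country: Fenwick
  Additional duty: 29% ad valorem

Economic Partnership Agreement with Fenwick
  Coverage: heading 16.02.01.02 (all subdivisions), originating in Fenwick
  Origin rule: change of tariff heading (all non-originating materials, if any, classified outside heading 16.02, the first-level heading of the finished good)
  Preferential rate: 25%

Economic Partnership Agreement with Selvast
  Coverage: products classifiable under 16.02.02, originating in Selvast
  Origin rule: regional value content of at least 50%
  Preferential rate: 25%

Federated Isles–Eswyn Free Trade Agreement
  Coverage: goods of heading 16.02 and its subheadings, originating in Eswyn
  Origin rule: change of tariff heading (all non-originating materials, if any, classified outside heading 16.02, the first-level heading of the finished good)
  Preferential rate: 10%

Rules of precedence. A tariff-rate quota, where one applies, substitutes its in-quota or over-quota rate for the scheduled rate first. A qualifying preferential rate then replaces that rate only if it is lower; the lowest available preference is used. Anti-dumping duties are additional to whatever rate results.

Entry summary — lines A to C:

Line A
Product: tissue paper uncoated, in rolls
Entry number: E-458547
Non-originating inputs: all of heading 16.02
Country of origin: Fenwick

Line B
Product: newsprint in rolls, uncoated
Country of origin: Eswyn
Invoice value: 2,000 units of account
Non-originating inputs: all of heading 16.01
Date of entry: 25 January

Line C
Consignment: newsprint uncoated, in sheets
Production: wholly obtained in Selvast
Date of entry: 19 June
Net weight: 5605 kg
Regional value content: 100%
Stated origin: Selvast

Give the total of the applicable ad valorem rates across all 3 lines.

Line A: tissue paper → 16.01; uncoated → 16.01.01; in rolls → 16.01.01.01. Scheduled 6%. Fenwick agreement on 16.02.01.02: 16.01.01.01 not covered. → 6%.
Line B: newsprint → 16.02; uncoated → 16.02.02; in rolls → 16.02.02.02. Scheduled 22%. quota on 16.02.02.02 open → in-quota 7%; Eswyn agreement on 16.02: CTH met → 10% available; preference 10% not lower than 7% → no reduction. → 7%.
Line C: newsprint → 16.02; uncoated → 16.02.02; in sheets → 16.02.02.01. Scheduled 27%. Selvast agreement on 16.01.02.01: 16.02.02.01 not covered; Selvast agreement on 16.02.02: RVC ≥ 50% → 25% available; preferential 25%. → 25%.
Sum: 6% + 7% + 25% = 38%.

38%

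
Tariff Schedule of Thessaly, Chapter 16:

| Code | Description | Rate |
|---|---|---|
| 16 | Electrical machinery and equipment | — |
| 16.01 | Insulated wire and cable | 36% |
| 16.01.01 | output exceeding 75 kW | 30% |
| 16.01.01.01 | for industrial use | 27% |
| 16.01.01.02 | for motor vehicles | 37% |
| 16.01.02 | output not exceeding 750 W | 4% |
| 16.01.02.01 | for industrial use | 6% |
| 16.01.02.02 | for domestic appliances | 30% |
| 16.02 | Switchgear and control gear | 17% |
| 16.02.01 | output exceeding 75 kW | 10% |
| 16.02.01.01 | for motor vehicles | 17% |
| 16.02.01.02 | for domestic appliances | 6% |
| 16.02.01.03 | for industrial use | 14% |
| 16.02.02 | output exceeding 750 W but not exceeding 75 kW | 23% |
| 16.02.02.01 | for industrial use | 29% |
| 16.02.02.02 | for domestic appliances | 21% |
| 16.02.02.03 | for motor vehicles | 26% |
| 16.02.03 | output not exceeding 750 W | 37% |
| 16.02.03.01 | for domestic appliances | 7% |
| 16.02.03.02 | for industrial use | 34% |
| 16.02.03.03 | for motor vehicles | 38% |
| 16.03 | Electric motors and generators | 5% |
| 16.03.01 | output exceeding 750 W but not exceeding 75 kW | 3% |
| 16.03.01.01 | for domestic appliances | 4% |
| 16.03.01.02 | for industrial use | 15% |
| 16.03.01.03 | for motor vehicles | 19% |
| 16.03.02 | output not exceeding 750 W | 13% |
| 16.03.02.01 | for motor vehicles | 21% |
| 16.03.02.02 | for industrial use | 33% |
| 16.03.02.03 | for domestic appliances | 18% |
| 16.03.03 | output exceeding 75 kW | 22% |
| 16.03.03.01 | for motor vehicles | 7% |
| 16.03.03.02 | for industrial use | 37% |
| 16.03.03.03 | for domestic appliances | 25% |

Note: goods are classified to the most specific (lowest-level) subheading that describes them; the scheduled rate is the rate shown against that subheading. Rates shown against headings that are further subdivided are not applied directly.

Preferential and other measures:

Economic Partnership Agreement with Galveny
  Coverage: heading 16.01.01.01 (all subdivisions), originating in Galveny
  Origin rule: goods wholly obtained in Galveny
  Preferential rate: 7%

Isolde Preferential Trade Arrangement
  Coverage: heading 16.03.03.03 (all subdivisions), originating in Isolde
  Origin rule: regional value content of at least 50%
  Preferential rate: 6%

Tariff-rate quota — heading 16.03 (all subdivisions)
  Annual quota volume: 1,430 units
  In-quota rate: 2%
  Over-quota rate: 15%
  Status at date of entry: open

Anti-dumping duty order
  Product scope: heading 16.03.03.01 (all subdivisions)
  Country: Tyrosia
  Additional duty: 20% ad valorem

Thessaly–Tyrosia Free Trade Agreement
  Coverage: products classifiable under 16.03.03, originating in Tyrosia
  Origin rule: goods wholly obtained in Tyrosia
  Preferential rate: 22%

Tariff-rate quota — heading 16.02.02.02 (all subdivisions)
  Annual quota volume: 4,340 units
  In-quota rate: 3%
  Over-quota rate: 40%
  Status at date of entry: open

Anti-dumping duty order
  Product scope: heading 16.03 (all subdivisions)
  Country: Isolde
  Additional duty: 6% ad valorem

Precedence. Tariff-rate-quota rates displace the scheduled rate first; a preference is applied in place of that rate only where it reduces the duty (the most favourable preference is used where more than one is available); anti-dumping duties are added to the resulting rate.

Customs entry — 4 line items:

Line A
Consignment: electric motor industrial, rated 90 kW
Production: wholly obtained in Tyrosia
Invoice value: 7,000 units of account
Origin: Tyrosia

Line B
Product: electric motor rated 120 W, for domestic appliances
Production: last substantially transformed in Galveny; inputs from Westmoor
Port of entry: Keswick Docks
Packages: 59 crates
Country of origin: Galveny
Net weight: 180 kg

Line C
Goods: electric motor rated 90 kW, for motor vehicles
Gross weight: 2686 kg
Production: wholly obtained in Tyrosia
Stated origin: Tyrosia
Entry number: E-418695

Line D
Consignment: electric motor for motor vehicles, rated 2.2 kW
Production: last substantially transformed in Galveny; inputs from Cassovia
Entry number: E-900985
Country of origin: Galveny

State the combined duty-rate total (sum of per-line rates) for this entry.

28%

Line A: electric motor → 16.03; rated 90 kW → 16.03.03; industrial → 16.03.03.02. Scheduled 37%. quota on 16.03 open → in-quota 2%; Tyrosia agreement on 16.03.03: wholly obtained → 22% available; preference 22% not lower than 2% → no reduction. → 2%.
Line B: electric motor → 16.03; rated 120 W → 16.03.02; for domestic appliances → 16.03.02.03. Scheduled 18%. quota on 16.03 open → in-quota 2%; Galveny agreement on 16.01.01.01: 16.03.02.03 not covered. → 2%.
Line C: electric motor → 16.03; rated 90 kW → 16.03.03; for motor vehicles → 16.03.03.01. Scheduled 7%. quota on 16.03 open → in-quota 2%; Tyrosia agreement on 16.03.03: wholly obtained → 22% available; preference 22% not lower than 2% → no reduction; anti-dumping (Tyrosia, 16.03.03.01): +20%; total 2% + 20% = 22%. → 22%.
Line D: electric motor → 16.03; rated 2.2 kW → 16.03.01; for motor vehicles → 16.03.01.03. Scheduled 19%. quota on 16.03 open → in-quota 2%; Galveny agreement on 16.01.01.01: 16.03.01.03 not covered. → 2%.
Sum: 2% + 2% + 22% + 2% = 28%.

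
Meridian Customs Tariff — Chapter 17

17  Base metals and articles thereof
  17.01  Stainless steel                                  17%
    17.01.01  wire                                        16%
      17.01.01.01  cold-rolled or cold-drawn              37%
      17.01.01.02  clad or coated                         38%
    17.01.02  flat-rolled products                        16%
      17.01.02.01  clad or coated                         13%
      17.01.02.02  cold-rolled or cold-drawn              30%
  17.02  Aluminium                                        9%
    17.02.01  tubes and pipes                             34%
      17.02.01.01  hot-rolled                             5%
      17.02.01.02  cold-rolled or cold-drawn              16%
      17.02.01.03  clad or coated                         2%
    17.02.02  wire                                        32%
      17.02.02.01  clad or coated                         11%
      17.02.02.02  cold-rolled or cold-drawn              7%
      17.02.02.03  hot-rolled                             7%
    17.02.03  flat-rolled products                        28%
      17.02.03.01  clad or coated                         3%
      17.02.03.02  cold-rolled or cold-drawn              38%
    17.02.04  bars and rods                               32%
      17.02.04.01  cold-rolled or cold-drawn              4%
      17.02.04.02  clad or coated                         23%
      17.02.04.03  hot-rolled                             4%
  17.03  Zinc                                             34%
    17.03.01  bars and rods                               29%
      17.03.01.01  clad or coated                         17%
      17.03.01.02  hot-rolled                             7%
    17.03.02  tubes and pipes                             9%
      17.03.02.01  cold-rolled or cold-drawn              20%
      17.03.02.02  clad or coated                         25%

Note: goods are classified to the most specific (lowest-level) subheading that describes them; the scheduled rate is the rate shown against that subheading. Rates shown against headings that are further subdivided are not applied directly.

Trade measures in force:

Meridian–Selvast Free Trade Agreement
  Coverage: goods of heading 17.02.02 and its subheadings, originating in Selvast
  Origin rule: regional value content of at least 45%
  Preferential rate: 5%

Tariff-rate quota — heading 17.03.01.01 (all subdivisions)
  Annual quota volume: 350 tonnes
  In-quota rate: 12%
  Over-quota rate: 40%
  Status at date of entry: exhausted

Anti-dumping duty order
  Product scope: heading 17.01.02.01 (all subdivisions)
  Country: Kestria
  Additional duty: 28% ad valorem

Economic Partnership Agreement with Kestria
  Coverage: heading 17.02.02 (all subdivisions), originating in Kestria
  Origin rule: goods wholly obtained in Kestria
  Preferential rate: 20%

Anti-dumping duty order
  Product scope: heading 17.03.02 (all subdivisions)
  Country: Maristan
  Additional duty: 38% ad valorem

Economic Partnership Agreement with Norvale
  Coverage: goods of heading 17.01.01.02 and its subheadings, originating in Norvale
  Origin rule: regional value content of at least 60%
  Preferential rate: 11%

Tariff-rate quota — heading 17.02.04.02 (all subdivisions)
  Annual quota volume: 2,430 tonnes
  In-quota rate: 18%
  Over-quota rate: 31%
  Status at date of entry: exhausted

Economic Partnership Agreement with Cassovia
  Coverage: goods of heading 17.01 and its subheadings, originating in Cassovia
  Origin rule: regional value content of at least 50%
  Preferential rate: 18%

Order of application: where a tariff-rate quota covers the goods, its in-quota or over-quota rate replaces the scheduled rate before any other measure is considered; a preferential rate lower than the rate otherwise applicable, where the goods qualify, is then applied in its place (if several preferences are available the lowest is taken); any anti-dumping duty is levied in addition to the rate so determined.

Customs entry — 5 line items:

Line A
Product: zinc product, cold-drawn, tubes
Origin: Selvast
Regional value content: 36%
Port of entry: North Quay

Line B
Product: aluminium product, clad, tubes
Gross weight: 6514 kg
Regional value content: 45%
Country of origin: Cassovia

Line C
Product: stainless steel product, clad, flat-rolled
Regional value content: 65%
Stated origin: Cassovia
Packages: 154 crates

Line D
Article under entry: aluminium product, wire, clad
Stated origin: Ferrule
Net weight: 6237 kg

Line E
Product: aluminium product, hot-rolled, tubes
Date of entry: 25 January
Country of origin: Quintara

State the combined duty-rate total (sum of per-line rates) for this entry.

51%

Line A: zinc → 17.03; tubes → 17.03.02; cold-drawn → 17.03.02.01. Scheduled 20%. Selvast agreement on 17.02.02: 17.03.02.01 not covered. → 20%.
Line B: aluminium → 17.02; tubes → 17.02.01; clad → 17.02.01.03. Scheduled 2%. Cassovia agreement on 17.01: 17.02.01.03 not covered. → 2%.
Line C: stainless steel → 17.01; flat-rolled → 17.01.02; clad → 17.01.02.01. Scheduled 13%. Cassovia agreement on 17.01: RVC ≥ 50% → 18% available; preference 18% not lower than 13% → no reduction. → 13%.
Line D: aluminium → 17.02; wire → 17.02.02; clad → 17.02.02.01. Scheduled 11%. No special measure applies. → 11%.
Line E: aluminium → 17.02; tubes → 17.02.01; hot-rolled → 17.02.01.01. Scheduled 5%. No special measure applies. → 5%.
Sum: 20% + 2% + 13% + 11% + 5% = 51%.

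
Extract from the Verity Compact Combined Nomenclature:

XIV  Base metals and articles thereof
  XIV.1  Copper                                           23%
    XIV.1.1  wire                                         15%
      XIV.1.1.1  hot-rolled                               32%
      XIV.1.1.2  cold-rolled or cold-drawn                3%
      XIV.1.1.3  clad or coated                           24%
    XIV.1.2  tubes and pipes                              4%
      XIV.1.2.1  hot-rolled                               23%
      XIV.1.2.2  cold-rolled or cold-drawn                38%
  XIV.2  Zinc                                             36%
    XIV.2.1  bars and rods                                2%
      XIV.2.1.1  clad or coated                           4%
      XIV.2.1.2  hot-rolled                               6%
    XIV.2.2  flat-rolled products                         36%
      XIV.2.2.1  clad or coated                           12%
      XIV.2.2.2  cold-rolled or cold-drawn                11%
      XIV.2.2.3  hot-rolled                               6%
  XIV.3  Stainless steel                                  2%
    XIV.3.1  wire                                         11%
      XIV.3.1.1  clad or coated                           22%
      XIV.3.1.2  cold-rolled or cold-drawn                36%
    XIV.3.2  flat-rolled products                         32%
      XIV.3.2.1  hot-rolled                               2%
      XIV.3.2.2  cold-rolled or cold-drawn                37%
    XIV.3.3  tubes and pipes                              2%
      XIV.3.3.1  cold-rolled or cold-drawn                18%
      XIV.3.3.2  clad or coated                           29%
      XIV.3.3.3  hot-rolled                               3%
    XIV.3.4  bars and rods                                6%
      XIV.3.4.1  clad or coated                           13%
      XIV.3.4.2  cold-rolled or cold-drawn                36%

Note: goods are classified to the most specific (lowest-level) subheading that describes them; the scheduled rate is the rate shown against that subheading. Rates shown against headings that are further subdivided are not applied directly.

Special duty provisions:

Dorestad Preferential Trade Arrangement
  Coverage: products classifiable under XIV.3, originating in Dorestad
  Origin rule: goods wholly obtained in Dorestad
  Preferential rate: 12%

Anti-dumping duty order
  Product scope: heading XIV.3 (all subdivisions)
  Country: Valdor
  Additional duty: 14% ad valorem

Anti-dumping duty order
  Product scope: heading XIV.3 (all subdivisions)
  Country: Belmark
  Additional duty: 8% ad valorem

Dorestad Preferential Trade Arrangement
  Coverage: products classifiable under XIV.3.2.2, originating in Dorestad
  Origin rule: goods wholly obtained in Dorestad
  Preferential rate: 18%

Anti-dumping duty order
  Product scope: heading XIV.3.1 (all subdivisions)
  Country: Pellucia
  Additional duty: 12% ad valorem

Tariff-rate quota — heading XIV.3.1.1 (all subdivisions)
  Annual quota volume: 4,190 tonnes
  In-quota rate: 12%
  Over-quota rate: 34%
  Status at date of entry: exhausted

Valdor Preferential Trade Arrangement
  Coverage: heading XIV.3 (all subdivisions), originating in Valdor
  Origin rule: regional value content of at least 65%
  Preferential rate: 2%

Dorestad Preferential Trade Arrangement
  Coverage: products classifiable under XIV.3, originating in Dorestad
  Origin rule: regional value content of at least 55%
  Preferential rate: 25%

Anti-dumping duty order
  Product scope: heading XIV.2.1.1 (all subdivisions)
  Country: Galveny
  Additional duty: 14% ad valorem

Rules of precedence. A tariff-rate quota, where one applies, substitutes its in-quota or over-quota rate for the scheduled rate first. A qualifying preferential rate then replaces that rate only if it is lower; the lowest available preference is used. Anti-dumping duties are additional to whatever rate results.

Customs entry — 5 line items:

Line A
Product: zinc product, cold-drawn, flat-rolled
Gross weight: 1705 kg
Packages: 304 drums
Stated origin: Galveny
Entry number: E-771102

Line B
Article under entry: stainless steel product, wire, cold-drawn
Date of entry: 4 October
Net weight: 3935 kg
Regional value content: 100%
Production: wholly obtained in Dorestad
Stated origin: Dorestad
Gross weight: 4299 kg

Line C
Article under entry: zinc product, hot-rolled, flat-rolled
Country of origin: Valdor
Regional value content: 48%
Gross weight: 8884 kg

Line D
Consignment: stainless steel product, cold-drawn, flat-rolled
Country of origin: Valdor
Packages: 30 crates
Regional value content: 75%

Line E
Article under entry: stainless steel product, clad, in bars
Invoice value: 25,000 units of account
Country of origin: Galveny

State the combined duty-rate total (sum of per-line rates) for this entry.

58%

Line A: zinc → XIV.2; flat-rolled → XIV.2.2; cold-drawn → XIV.2.2.2. Scheduled 11%. No special measure applies. → 11%.
Line B: stainless steel → XIV.3; wire → XIV.3.1; cold-drawn → XIV.3.1.2. Scheduled 36%. Dorestad agreement on XIV.3: wholly obtained → 12% available; Dorestad agreement on XIV.3.2.2: XIV.3.1.2 not covered; Dorestad agreement on XIV.3: RVC ≥ 55% → 25% available; preferential 12%. → 12%.
Line C: zinc → XIV.2; flat-rolled → XIV.2.2; hot-rolled → XIV.2.2.3. Scheduled 6%. Valdor agreement on XIV.3: XIV.2.2.3 not covered. → 6%.
Line D: stainless steel → XIV.3; flat-rolled → XIV.3.2; cold-drawn → XIV.3.2.2. Scheduled 37%. Valdor agreement on XIV.3: RVC ≥ 65% → 2% available; preferential 2%; anti-dumping (Valdor, XIV.3): +14%; total 2% + 14% = 16%. → 16%.
Line E: stainless steel → XIV.3; in bars → XIV.3.4; clad → XIV.3.4.1. Scheduled 13%. No special measure applies. → 13%.
Sum: 11% + 12% + 6% + 16% + 13% = 58%.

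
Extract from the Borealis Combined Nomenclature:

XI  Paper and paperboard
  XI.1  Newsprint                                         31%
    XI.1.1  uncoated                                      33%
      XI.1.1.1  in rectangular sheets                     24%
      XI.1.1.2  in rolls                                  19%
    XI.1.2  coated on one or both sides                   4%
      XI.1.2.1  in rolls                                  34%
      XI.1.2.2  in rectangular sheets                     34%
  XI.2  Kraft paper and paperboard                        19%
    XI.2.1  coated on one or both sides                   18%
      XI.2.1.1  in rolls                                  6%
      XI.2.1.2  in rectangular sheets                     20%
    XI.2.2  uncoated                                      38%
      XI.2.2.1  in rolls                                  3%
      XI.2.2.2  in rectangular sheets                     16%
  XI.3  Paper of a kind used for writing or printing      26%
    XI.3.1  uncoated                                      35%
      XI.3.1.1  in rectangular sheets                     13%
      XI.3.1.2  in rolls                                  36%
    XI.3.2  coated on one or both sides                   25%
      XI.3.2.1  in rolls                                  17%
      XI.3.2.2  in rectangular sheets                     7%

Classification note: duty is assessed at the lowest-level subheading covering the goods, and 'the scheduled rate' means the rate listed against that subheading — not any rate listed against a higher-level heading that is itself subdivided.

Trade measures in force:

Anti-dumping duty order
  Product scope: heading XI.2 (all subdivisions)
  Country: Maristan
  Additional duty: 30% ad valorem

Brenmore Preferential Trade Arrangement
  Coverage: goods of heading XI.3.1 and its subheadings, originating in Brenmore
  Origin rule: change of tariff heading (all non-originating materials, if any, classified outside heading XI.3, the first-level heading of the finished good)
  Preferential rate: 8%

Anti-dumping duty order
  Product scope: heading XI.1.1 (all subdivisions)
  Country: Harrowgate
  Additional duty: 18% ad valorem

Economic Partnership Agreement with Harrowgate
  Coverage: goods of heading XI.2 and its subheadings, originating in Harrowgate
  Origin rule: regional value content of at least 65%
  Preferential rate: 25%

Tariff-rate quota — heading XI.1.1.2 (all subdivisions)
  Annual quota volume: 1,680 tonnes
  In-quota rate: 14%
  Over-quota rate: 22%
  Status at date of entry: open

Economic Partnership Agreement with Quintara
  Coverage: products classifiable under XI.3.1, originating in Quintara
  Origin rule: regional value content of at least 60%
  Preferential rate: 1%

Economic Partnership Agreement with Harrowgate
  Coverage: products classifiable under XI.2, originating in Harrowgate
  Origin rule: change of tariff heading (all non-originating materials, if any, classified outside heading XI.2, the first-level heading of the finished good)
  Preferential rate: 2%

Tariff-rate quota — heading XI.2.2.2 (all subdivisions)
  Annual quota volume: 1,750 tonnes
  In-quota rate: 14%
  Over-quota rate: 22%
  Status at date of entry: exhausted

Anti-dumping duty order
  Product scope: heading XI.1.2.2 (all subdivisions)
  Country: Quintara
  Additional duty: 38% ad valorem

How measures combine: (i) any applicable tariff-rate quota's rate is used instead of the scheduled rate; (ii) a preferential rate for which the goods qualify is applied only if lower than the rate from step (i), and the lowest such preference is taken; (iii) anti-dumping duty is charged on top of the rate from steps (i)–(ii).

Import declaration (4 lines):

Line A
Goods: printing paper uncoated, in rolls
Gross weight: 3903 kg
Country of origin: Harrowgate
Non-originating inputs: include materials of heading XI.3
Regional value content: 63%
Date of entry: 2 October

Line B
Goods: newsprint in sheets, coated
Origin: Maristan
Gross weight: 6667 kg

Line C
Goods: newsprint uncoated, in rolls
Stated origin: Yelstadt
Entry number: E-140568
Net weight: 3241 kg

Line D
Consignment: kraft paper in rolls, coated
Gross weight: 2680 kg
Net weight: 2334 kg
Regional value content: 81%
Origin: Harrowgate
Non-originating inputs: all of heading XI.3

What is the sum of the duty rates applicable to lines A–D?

Line A: printing paper → XI.3; uncoated → XI.3.1; in rolls → XI.3.1.2. Scheduled 36%. Harrowgate agreement on XI.2: XI.3.1.2 not covered; Harrowgate agreement on XI.2: XI.3.1.2 not covered. → 36%.
Line B: newsprint → XI.1; coated → XI.1.2; in sheets → XI.1.2.2. Scheduled 34%. No special measure applies. → 34%.
Line C: newsprint → XI.1; uncoated → XI.1.1; in rolls → XI.1.1.2. Scheduled 19%. quota on XI.1.1.2 open → in-quota 14%. → 14%.
Line D: kraft paper → XI.2; coated → XI.2.1; in rolls → XI.2.1.1. Scheduled 6%. Harrowgate agreement on XI.2: RVC ≥ 65% → 25% available; Harrowgate agreement on XI.2: CTH met → 2% available; preferential 2%. → 2%.
Sum: 36% + 34% + 14% + 2% = 86%.

86%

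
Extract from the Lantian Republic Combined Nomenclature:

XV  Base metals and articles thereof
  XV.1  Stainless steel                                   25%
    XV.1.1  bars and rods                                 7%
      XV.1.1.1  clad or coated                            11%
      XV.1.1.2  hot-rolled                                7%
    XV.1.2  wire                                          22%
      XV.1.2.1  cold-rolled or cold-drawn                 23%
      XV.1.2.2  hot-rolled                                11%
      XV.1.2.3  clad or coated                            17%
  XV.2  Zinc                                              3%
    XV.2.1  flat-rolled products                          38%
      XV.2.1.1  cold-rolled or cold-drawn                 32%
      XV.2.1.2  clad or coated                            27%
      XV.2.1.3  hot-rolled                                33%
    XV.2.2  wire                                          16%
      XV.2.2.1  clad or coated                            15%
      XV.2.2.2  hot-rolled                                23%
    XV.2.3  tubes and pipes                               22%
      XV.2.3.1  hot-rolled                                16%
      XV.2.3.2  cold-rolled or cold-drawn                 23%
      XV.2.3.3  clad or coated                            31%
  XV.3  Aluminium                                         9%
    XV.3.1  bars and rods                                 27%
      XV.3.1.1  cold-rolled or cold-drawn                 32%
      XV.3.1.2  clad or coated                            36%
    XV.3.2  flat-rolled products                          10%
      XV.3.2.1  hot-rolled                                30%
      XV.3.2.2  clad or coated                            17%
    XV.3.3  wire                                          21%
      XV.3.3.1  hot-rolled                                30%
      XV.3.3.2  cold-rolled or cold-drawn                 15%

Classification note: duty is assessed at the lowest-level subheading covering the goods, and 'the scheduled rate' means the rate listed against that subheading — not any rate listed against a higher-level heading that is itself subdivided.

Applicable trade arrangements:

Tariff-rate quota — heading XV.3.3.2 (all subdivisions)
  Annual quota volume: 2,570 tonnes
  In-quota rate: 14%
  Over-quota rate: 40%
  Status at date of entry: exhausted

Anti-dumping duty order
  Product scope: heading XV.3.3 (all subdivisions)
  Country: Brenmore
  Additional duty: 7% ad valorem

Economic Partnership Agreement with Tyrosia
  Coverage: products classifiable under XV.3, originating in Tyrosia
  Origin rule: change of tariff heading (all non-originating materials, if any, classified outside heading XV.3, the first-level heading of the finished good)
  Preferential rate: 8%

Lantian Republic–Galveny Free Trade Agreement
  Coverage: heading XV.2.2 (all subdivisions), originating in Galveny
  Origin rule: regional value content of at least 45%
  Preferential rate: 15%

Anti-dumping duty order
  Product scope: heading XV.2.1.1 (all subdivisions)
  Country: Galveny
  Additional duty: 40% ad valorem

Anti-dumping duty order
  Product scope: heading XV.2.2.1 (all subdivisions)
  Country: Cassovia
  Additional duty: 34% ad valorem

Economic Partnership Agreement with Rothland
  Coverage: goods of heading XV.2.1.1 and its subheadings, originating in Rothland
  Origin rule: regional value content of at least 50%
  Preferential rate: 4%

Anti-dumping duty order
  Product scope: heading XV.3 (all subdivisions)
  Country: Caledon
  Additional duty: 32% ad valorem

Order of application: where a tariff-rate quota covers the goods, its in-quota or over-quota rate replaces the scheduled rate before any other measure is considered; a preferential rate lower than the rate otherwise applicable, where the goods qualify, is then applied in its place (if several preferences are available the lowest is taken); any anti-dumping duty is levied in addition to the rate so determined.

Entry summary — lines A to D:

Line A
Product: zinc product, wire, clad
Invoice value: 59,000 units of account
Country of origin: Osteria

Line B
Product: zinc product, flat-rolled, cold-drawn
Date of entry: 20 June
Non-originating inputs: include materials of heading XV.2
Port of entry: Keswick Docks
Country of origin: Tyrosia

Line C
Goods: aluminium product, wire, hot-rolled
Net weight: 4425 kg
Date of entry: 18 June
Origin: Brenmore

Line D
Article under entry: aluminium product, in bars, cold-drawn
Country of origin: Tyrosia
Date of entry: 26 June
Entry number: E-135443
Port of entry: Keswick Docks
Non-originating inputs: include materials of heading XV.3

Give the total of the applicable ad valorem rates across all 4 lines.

116%

Line A: zinc → XV.2; wire → XV.2.2; clad → XV.2.2.1. Scheduled 15%. No special measure applies. → 15%.
Line B: zinc → XV.2; flat-rolled → XV.2.1; cold-drawn → XV.2.1.1. Scheduled 32%. Tyrosia agreement on XV.3: XV.2.1.1 not covered. → 32%.
Line C: aluminium → XV.3; wire → XV.3.3; hot-rolled → XV.3.3.1. Scheduled 30%. anti-dumping (Brenmore, XV.3.3): +7%; total 30% + 7% = 37%. → 37%.
Line D: aluminium → XV.3; in bars → XV.3.1; cold-drawn → XV.3.1.1. Scheduled 32%. Tyrosia agreement on XV.3: CTH not met. → 32%.
Sum: 15% + 32% + 37% + 32% = 116%.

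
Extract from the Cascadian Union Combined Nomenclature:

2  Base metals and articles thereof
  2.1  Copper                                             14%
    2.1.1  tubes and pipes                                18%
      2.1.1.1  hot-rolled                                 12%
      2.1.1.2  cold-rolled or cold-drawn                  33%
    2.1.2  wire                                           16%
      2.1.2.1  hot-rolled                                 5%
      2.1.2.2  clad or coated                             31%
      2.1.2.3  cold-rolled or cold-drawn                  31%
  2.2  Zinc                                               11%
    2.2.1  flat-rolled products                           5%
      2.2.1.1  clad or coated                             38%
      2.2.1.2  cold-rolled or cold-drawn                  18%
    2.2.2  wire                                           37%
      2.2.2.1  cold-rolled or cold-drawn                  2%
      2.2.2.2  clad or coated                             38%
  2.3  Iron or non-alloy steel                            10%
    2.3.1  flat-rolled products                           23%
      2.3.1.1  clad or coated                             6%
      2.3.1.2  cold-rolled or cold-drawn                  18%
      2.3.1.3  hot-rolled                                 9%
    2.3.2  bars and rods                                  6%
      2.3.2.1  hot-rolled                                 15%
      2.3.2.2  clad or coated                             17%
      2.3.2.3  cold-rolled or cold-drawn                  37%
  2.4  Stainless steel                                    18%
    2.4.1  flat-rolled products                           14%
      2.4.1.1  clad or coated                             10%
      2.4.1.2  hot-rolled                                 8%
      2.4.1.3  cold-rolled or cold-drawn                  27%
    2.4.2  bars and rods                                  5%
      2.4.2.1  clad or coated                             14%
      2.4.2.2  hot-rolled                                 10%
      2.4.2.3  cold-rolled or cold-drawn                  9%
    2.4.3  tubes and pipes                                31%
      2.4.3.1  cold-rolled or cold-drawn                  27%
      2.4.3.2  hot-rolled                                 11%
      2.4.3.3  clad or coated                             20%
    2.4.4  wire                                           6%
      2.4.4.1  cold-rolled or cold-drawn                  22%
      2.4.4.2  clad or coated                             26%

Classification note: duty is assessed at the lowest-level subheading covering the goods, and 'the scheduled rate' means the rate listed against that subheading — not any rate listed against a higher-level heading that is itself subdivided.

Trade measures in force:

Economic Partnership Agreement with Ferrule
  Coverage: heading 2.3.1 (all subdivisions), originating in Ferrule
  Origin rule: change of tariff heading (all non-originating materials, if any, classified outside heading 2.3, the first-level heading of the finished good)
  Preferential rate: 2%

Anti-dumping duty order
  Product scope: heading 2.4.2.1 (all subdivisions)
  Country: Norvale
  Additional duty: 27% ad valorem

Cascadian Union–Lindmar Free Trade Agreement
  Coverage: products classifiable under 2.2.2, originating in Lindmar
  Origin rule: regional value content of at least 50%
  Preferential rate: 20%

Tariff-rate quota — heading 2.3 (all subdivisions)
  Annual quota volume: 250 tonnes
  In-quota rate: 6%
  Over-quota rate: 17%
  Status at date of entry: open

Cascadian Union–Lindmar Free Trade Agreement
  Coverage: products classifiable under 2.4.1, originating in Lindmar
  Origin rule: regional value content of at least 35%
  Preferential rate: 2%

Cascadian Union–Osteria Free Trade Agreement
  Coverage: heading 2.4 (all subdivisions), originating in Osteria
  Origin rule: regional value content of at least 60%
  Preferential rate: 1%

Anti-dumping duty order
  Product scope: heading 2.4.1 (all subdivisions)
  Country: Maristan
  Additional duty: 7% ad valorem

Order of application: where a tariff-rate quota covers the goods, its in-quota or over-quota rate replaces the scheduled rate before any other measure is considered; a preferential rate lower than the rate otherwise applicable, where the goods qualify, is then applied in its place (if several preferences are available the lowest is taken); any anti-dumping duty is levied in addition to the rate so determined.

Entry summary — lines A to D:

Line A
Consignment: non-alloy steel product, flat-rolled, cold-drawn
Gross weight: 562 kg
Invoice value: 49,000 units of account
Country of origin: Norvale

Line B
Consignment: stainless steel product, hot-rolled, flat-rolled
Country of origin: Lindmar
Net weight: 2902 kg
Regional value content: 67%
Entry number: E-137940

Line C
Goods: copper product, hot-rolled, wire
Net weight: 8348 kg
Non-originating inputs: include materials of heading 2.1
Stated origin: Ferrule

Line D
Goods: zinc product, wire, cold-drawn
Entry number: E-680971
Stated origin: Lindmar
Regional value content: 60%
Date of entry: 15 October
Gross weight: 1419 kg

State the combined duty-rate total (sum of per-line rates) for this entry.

Line A: non-alloy steel → 2.3; flat-rolled → 2.3.1; cold-drawn → 2.3.1.2. Scheduled 18%. quota on 2.3 open → in-quota 6%. → 6%.
Line B: stainless steel → 2.4; flat-rolled → 2.4.1; hot-rolled → 2.4.1.2. Scheduled 8%. Lindmar agreement on 2.2.2: 2.4.1.2 not covered; Lindmar agreement on 2.4.1: RVC ≥ 35% → 2% available; preferential 2%. → 2%.
Line C: copper → 2.1; wire → 2.1.2; hot-rolled → 2.1.2.1. Scheduled 5%. Ferrule agreement on 2.3.1: 2.1.2.1 not covered. → 5%.
Line D: zinc → 2.2; wire → 2.2.2; cold-drawn → 2.2.2.1. Scheduled 2%. Lindmar agreement on 2.2.2: RVC ≥ 50% → 20% available; Lindmar agreement on 2.4.1: 2.2.2.1 not covered; preference 20% not lower than 2% → no reduction. → 2%.
Sum: 6% + 2% + 5% + 2% = 15%.

15%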